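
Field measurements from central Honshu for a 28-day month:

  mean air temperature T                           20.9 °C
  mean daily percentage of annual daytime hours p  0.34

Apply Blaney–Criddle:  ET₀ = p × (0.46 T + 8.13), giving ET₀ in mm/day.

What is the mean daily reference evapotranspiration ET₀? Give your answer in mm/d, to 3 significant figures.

ET₀ = 0.34 × (0.46 × 20.9 + 8.13) = 0.34 × 17.744 = 6.0330 mm/d

6.03 mm/d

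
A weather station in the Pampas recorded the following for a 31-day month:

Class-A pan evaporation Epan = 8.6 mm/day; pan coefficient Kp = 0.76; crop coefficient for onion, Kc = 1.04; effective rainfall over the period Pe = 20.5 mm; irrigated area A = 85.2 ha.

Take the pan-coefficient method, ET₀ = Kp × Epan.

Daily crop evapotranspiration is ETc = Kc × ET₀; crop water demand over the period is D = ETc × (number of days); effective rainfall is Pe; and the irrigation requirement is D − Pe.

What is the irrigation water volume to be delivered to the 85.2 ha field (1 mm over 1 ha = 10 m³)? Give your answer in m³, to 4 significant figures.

ET₀ = 0.76 × 8.6 = 6.5360 mm/d
ETc = Kc × ET₀ = 1.04 × 6.5360 = 6.7974 mm/d
Crop demand D = ETc × 31 d = 6.7974 × 31 = 210.719 mm
D − Pe = 210.719 − 20.5 = 190.219 mm
Volume = 190.219 mm × 85.2 ha × 10 = 162066.6 m³

162100 m³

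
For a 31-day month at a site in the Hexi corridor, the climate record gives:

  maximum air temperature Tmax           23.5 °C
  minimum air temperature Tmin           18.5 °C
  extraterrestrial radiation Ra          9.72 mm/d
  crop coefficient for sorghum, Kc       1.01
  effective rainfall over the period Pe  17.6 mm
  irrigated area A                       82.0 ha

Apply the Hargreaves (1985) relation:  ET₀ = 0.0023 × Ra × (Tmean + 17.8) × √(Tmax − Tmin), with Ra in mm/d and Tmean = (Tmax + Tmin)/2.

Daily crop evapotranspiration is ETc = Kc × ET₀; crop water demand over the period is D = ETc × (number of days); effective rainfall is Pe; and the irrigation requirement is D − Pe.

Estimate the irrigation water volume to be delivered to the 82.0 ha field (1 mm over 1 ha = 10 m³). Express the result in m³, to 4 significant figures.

Tmean = (23.5 + 18.5)/2 = 21.00 °C
ET₀ = 0.0023 × 9.72 × (21.00 + 17.8) × √5.0 = 0.0023 × 9.72 × 38.80 × 2.2361 = 1.9396 mm/d
ETc = Kc × ET₀ = 1.01 × 1.9396 = 1.9590 mm/d
Crop demand D = ETc × 31 d = 1.9590 × 31 = 60.729 mm
D − Pe = 60.729 − 17.6 = 43.129 mm
Volume = 43.129 mm × 82.0 ha × 10 = 35365.8 m³

35370 m³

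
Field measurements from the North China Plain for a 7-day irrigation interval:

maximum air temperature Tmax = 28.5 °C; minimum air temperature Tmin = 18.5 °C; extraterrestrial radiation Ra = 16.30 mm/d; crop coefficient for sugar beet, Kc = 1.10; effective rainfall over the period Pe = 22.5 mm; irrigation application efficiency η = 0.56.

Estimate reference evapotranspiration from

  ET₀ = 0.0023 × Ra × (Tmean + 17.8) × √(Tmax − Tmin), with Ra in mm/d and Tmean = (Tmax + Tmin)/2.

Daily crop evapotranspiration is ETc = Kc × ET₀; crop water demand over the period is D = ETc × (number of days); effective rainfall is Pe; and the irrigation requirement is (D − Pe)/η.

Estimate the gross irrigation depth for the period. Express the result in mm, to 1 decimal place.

27.1 mm

Tmean = (28.5 + 18.5)/2 = 23.50 °C
ET₀ = 0.0023 × 16.30 × (23.50 + 17.8) × √10.0 = 0.0023 × 16.30 × 41.30 × 3.1623 = 4.8963 mm/d
ETc = Kc × ET₀ = 1.10 × 4.8963 = 5.3859 mm/d
Crop demand D = ETc × 7 d = 5.3859 × 7 = 37.701 mm
D − Pe = 37.701 − 22.5 = 15.201 mm
Gross irrigation = 15.201 / 0.56 = 27.145 mm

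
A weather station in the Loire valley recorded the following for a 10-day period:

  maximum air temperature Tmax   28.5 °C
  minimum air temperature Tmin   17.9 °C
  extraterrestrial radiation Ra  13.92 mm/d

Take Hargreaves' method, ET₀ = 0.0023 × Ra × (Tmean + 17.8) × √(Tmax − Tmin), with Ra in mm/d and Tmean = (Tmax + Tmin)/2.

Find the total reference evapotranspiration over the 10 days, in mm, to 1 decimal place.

Tmean = (28.5 + 17.9)/2 = 23.20 °C
ET₀ = 0.0023 × 13.92 × (23.20 + 17.8) × √10.6 = 0.0023 × 13.92 × 41.00 × 3.2558 = 4.2737 mm/d
Over 10 days: 4.2737 × 10 = 42.737 mm

42.7 mm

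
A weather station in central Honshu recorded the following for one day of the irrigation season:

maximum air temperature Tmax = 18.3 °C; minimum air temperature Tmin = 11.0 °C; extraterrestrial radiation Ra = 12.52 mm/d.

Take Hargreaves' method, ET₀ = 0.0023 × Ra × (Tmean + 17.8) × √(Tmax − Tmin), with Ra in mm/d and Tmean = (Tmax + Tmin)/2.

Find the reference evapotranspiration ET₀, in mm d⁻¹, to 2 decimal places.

2.52 mm d⁻¹

Tmean = (18.3 + 11.0)/2 = 14.65 °C
ET₀ = 0.0023 × 12.52 × (14.65 + 17.8) × √7.3 = 0.0023 × 12.52 × 32.45 × 2.7019 = 2.5247 mm/d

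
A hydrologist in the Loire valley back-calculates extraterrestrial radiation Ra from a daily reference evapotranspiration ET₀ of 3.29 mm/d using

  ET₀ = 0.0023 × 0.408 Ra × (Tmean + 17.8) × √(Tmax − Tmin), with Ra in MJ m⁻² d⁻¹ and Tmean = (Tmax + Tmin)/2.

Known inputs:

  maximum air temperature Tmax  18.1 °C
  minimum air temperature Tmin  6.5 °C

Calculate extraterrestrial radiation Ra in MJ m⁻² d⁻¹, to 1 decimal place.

34.2 MJ m⁻² d⁻¹

Tmean = (18.1+6.5)/2 = 12.30 °C; ΔT = 11.6
Ra = ET₀ / [0.0023 × 0.408 × (Tmean+17.8) × √ΔT]
   = 3.29 / (0.0023 × 0.408 × 30.10 × 3.4059) = 34.199 MJ m⁻² d⁻¹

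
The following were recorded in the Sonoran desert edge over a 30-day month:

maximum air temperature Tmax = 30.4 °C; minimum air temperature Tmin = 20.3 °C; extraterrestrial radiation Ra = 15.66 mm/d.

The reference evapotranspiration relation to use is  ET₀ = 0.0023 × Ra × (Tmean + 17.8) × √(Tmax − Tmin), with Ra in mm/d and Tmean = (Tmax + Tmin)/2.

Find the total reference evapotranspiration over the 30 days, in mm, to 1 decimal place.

Tmean = (30.4 + 20.3)/2 = 25.35 °C
ET₀ = 0.0023 × 15.66 × (25.35 + 17.8) × √10.1 = 0.0023 × 15.66 × 43.15 × 3.1780 = 4.9392 mm/d
Over 30 days: 4.9392 × 30 = 148.176 mm

148.2 mm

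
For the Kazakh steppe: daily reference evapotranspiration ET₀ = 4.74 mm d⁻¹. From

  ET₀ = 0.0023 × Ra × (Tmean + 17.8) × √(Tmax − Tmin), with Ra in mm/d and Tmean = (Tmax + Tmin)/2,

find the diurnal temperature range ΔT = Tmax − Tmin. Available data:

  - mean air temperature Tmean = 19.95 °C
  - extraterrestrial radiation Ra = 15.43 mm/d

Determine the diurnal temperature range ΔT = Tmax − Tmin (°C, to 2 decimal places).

√ΔT = ET₀ / [0.0023 × Ra × (Tmean+17.8)] = 4.74 / (0.0023 × 15.43 × 37.75) = 3.5381
ΔT = 3.5381² = 12.518 °C

12.52 °C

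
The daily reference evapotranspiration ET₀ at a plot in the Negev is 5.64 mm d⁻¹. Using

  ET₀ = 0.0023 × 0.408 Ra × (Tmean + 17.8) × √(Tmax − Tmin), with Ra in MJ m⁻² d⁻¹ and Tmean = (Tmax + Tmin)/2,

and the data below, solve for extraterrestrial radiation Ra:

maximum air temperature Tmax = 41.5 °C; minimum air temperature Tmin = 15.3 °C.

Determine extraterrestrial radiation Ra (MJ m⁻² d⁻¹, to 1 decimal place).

Tmean = (41.5+15.3)/2 = 28.40 °C; ΔT = 26.2
Ra = ET₀ / [0.0023 × 0.408 × (Tmean+17.8) × √ΔT]
   = 5.64 / (0.0023 × 0.408 × 46.20 × 5.1186) = 25.415 MJ m⁻² d⁻¹

25.4 MJ m⁻² d⁻¹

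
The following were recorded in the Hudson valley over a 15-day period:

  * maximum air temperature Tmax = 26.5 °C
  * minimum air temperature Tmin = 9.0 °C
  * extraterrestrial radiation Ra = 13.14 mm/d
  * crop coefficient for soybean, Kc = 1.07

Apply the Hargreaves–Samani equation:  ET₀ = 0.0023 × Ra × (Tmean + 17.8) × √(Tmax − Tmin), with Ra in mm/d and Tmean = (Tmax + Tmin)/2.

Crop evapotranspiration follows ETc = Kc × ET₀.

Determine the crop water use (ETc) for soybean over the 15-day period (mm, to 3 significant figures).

72.1 mm

Tmean = (26.5 + 9.0)/2 = 17.75 °C
ET₀ = 0.0023 × 13.14 × (17.75 + 17.8) × √17.5 = 0.0023 × 13.14 × 35.55 × 4.1833 = 4.4945 mm/d
ETc = Kc × ET₀ = 1.07 × 4.4945 = 4.8091 mm/d
Over 15 days: 4.8091 × 15 = 72.137 mm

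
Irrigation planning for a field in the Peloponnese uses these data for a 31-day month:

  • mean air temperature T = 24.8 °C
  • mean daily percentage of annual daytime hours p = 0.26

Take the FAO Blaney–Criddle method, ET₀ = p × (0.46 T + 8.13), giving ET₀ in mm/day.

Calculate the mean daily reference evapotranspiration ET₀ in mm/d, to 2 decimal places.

5.08 mm/d

ET₀ = 0.26 × (0.46 × 24.8 + 8.13) = 0.26 × 19.538 = 5.0799 mm/d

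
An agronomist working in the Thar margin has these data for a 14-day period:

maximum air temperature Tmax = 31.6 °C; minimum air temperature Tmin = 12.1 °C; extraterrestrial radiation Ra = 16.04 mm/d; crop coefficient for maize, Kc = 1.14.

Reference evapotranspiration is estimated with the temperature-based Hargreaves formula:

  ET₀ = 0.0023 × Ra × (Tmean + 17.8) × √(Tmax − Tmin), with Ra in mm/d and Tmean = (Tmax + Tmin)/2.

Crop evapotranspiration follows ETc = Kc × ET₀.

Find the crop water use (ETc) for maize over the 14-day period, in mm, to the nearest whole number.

103 mm

Tmean = (31.6 + 12.1)/2 = 21.85 °C
ET₀ = 0.0023 × 16.04 × (21.85 + 17.8) × √19.5 = 0.0023 × 16.04 × 39.65 × 4.4159 = 6.4594 mm/d
ETc = Kc × ET₀ = 1.14 × 6.4594 = 7.3637 mm/d
Over 14 days: 7.3637 × 14 = 103.092 mm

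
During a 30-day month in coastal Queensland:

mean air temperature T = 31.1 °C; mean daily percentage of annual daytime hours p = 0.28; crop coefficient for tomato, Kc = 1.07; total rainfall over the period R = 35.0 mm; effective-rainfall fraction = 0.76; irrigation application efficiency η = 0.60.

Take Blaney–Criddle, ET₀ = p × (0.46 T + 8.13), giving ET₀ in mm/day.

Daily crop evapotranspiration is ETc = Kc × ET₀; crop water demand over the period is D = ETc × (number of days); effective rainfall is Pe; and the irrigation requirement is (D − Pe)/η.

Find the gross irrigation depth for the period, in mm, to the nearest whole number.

ET₀ = 0.28 × (0.46 × 31.1 + 8.13) = 0.28 × 22.436 = 6.2821 mm/d
ETc = Kc × ET₀ = 1.07 × 6.2821 = 6.7218 mm/d
Crop demand D = ETc × 30 d = 6.7218 × 30 = 201.654 mm
Pe = 0.76 × 35.0 = 26.600 mm
D − Pe = 201.654 − 26.600 = 175.054 mm
Gross irrigation = 175.054 / 0.60 = 291.757 mm

292 mm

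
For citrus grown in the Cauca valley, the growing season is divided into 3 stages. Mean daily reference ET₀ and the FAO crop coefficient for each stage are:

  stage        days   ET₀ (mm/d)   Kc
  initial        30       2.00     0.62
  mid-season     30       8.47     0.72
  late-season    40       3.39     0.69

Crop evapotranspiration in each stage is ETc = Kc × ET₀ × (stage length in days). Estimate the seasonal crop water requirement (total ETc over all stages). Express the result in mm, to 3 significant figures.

314 mm

initial: 0.62 × 2.00 × 30 = 37.20 mm
mid-season: 0.72 × 8.47 × 30 = 182.95 mm
late-season: 0.69 × 3.39 × 40 = 93.56 mm
Seasonal total = 313.71 mm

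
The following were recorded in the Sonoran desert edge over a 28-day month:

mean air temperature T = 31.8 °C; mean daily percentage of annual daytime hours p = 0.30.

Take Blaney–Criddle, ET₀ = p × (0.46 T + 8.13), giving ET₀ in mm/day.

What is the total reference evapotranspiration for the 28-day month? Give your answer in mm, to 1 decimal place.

ET₀ = 0.30 × (0.46 × 31.8 + 8.13) = 0.30 × 22.758 = 6.8274 mm/d
Monthly total = 6.8274 × 28 = 191.167 mm

191.2 mm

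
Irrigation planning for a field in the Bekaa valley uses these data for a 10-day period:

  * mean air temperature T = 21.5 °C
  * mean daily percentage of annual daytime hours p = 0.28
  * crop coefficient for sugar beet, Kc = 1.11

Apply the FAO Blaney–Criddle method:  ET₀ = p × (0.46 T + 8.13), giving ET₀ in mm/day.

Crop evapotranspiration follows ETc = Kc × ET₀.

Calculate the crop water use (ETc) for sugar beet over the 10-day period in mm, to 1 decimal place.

ET₀ = 0.28 × (0.46 × 21.5 + 8.13) = 0.28 × 18.020 = 5.0456 mm/d
ETc = Kc × ET₀ = 1.11 × 5.0456 = 5.6006 mm/d
Over 10 days: 5.6006 × 10 = 56.006 mm

56.0 mm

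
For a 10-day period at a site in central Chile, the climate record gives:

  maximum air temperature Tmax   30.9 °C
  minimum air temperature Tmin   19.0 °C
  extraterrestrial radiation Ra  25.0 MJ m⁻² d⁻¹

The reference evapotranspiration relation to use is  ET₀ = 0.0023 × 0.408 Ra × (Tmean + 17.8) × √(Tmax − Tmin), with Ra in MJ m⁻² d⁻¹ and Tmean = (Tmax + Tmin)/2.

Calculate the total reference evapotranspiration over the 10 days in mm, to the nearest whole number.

35 mm

Tmean = (30.9 + 19.0)/2 = 24.95 °C
0.408 Ra = 0.408 × 25.0 = 10.2000 mm/d equivalent
ET₀ = 0.0023 × 10.2000 × (24.95 + 17.8) × √11.9 = 0.0023 × 10.2000 × 42.75 × 3.4496 = 3.4597 mm/d
Over 10 days: 3.4597 × 10 = 34.597 mm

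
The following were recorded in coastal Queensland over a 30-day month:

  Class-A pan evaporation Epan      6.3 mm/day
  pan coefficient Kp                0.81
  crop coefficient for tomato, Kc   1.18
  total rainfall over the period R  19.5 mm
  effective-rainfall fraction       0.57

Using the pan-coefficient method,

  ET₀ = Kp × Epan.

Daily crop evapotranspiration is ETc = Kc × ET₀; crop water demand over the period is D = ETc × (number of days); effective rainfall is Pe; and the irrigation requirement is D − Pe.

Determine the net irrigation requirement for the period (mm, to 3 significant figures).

170 mm

ET₀ = 0.81 × 6.3 = 5.1030 mm/d
ETc = Kc × ET₀ = 1.18 × 5.1030 = 6.0215 mm/d
Crop demand D = ETc × 30 d = 6.0215 × 30 = 180.645 mm
Pe = 0.57 × 19.5 = 11.115 mm
D − Pe = 180.645 − 11.115 = 169.530 mm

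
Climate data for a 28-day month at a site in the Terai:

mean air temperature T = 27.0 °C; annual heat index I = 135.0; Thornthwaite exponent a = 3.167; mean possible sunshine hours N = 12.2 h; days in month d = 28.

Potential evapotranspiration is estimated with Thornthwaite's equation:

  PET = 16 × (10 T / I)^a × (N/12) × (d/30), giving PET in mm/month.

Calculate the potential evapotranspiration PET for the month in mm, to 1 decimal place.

10T/I = 10 × 27.0 / 135.0 = 2.0000
(10T/I)^a = 2.0000^3.167 = 8.9818
Uncorrected PET = 16 × 8.9818 = 143.709 mm
Correction = (N/12)(d/30) = (12.2/12)(28/30) = 0.9489
PET = 143.709 × 0.9489 = 136.365 mm/month

136.4 mm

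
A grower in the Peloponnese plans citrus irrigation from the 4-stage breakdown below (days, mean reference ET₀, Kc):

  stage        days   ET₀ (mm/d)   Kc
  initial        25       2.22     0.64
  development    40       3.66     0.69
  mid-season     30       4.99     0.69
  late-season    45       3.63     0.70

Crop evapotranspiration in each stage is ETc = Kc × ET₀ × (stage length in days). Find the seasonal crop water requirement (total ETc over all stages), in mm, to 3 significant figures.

initial: 0.64 × 2.22 × 25 = 35.52 mm
development: 0.69 × 3.66 × 40 = 101.02 mm
mid-season: 0.69 × 4.99 × 30 = 103.29 mm
late-season: 0.70 × 3.63 × 45 = 114.35 mm
Seasonal total = 354.18 mm

354 mm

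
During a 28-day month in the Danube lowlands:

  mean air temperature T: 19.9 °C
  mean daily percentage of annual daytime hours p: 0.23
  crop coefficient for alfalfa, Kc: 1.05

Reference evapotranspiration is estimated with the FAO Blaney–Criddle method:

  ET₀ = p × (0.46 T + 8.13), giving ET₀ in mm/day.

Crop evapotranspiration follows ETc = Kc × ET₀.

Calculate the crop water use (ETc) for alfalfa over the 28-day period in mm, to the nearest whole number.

117 mm

ET₀ = 0.23 × (0.46 × 19.9 + 8.13) = 0.23 × 17.284 = 3.9753 mm/d
ETc = Kc × ET₀ = 1.05 × 3.9753 = 4.1741 mm/d
Over 28 days: 4.1741 × 28 = 116.875 mm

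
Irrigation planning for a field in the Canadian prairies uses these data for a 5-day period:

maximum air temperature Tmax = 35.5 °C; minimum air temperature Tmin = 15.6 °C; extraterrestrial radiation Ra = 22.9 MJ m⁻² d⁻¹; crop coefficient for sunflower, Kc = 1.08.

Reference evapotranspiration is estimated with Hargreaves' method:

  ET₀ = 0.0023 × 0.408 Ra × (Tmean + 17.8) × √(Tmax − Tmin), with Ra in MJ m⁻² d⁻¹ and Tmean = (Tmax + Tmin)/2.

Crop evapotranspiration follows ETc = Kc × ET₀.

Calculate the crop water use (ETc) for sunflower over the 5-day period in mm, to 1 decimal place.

Tmean = (35.5 + 15.6)/2 = 25.55 °C
0.408 Ra = 0.408 × 22.9 = 9.3432 mm/d equivalent
ET₀ = 0.0023 × 9.3432 × (25.55 + 17.8) × √19.9 = 0.0023 × 9.3432 × 43.35 × 4.4609 = 4.1556 mm/d
ETc = Kc × ET₀ = 1.08 × 4.1556 = 4.4880 mm/d
Over 5 days: 4.4880 × 5 = 22.440 mm

22.4 mm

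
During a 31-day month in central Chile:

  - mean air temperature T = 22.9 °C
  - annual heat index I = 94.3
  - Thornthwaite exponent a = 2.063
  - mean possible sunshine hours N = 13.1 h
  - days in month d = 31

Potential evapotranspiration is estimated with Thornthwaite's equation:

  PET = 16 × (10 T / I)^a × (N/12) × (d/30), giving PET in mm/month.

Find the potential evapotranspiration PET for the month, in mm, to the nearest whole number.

10T/I = 10 × 22.9 / 94.3 = 2.4284
(10T/I)^a = 2.4284^2.063 = 6.2361
Uncorrected PET = 16 × 6.2361 = 99.778 mm
Correction = (N/12)(d/30) = (13.1/12)(31/30) = 1.1281
PET = 99.778 × 1.1281 = 112.560 mm/month

113 mm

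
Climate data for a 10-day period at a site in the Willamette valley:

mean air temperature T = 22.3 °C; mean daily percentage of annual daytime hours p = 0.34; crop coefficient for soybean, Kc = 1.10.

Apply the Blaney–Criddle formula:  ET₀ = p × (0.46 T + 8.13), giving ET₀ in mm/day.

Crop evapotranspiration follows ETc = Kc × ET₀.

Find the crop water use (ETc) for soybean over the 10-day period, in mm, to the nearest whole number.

ET₀ = 0.34 × (0.46 × 22.3 + 8.13) = 0.34 × 18.388 = 6.2519 mm/d
ETc = Kc × ET₀ = 1.10 × 6.2519 = 6.8771 mm/d
Over 10 days: 6.8771 × 10 = 68.771 mm

69 mm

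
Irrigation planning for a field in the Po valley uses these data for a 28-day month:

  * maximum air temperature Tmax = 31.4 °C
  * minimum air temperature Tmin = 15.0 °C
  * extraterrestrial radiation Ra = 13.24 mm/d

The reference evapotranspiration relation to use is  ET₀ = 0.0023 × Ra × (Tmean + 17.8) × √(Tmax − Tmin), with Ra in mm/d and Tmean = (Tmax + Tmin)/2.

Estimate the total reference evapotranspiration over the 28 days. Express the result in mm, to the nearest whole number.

Tmean = (31.4 + 15.0)/2 = 23.20 °C
ET₀ = 0.0023 × 13.24 × (23.20 + 17.8) × √16.4 = 0.0023 × 13.24 × 41.00 × 4.0497 = 5.0562 mm/d
Over 28 days: 5.0562 × 28 = 141.574 mm

142 mm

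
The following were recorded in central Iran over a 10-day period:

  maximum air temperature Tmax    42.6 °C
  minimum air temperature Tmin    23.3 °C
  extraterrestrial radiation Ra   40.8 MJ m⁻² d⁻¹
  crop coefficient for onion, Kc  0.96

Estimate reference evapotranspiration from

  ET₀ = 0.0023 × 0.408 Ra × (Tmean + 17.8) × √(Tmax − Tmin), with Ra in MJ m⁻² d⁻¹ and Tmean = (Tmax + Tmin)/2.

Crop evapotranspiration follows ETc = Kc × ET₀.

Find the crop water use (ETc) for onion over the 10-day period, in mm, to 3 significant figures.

Tmean = (42.6 + 23.3)/2 = 32.95 °C
0.408 Ra = 0.408 × 40.8 = 16.6464 mm/d equivalent
ET₀ = 0.0023 × 16.6464 × (32.95 + 17.8) × √19.3 = 0.0023 × 16.6464 × 50.75 × 4.3932 = 8.5362 mm/d
ETc = Kc × ET₀ = 0.96 × 8.5362 = 8.1948 mm/d
Over 10 days: 8.1948 × 10 = 81.948 mm

81.9 mm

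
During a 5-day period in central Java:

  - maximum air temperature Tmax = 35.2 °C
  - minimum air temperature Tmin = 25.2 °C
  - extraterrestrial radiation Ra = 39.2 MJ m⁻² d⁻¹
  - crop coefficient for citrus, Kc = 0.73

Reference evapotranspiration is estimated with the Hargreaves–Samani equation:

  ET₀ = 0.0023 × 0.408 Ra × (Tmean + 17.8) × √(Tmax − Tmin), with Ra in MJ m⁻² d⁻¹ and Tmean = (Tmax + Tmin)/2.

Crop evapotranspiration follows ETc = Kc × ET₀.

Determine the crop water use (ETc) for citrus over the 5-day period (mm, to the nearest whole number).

20 mm

Tmean = (35.2 + 25.2)/2 = 30.20 °C
0.408 Ra = 0.408 × 39.2 = 15.9936 mm/d equivalent
ET₀ = 0.0023 × 15.9936 × (30.20 + 17.8) × √10.0 = 0.0023 × 15.9936 × 48.00 × 3.1623 = 5.5837 mm/d
ETc = Kc × ET₀ = 0.73 × 5.5837 = 4.0761 mm/d
Over 5 days: 4.0761 × 5 = 20.381 mm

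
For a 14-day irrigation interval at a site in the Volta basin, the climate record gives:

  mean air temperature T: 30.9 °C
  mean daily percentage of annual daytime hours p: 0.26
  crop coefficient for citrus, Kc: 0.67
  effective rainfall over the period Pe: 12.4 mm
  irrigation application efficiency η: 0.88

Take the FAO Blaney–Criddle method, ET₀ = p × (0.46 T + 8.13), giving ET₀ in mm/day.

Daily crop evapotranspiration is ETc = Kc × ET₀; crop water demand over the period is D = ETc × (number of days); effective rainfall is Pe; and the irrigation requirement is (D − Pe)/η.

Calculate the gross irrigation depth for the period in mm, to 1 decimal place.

ET₀ = 0.26 × (0.46 × 30.9 + 8.13) = 0.26 × 22.344 = 5.8094 mm/d
ETc = Kc × ET₀ = 0.67 × 5.8094 = 3.8923 mm/d
Crop demand D = ETc × 14 d = 3.8923 × 14 = 54.492 mm
D − Pe = 54.492 − 12.4 = 42.092 mm
Gross irrigation = 42.092 / 0.88 = 47.832 mm

47.8 mm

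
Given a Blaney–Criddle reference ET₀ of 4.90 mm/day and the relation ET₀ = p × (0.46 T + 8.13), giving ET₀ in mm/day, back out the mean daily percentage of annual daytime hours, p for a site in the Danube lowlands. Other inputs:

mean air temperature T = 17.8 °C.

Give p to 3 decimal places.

0.300

p = ET₀ / (0.46 T + 8.13) = 4.90 / (0.46 × 17.8 + 8.13) = 4.90 / 16.318 = 0.3003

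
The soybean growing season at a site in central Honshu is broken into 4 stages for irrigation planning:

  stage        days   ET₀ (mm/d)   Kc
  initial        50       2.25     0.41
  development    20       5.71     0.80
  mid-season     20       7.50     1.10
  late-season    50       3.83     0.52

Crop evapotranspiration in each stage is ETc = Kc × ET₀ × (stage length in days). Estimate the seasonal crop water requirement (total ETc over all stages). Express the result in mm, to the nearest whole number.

402 mm

initial: 0.41 × 2.25 × 50 = 46.13 mm
development: 0.80 × 5.71 × 20 = 91.36 mm
mid-season: 1.10 × 7.50 × 20 = 165.00 mm
late-season: 0.52 × 3.83 × 50 = 99.58 mm
Seasonal total = 402.07 mm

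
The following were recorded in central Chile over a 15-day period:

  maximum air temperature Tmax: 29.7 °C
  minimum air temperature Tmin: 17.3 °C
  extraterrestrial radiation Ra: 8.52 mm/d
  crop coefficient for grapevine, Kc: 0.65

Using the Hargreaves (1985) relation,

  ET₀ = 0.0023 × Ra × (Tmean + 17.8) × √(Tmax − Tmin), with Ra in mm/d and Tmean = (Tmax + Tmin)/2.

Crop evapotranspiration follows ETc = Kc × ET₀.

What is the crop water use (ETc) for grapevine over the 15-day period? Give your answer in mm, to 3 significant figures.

Tmean = (29.7 + 17.3)/2 = 23.50 °C
ET₀ = 0.0023 × 8.52 × (23.50 + 17.8) × √12.4 = 0.0023 × 8.52 × 41.30 × 3.5214 = 2.8499 mm/d
ETc = Kc × ET₀ = 0.65 × 2.8499 = 1.8524 mm/d
Over 15 days: 1.8524 × 15 = 27.786 mm

27.8 mm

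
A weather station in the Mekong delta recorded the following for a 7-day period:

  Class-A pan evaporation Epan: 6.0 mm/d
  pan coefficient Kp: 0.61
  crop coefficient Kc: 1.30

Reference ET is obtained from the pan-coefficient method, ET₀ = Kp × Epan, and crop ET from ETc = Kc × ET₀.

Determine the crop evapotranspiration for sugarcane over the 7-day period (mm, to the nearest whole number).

ET₀ = 0.61 × 6.0 = 3.6600 mm/d
ETc = Kc × ET₀ = 1.30 × 3.6600 = 4.7580 mm/d
Over 7 days: 4.7580 × 7 = 33.306 mm

33 mm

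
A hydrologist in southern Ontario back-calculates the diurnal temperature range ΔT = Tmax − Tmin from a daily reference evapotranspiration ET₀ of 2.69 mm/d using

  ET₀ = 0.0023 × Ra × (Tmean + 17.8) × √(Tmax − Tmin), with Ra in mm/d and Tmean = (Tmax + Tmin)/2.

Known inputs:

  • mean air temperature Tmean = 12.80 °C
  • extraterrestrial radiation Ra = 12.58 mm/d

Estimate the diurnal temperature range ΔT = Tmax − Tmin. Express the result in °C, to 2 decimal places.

9.23 °C

√ΔT = ET₀ / [0.0023 × Ra × (Tmean+17.8)] = 2.69 / (0.0023 × 12.58 × 30.60) = 3.0382
ΔT = 3.0382² = 9.231 °C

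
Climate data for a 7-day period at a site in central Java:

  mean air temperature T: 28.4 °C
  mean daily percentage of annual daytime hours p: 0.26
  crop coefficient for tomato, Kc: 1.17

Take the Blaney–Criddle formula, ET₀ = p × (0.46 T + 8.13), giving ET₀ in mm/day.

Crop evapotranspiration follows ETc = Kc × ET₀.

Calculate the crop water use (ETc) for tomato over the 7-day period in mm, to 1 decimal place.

45.1 mm

ET₀ = 0.26 × (0.46 × 28.4 + 8.13) = 0.26 × 21.194 = 5.5104 mm/d
ETc = Kc × ET₀ = 1.17 × 5.5104 = 6.4472 mm/d
Over 7 days: 6.4472 × 7 = 45.130 mm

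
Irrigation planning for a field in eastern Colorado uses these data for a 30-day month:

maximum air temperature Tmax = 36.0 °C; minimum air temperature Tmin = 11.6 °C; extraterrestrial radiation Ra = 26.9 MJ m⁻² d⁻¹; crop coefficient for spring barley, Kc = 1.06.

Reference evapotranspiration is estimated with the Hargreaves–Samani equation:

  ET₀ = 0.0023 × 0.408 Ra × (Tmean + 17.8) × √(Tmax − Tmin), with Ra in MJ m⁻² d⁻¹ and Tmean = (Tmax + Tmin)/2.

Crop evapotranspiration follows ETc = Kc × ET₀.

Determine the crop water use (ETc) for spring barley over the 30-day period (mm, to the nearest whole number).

Tmean = (36.0 + 11.6)/2 = 23.80 °C
0.408 Ra = 0.408 × 26.9 = 10.9752 mm/d equivalent
ET₀ = 0.0023 × 10.9752 × (23.80 + 17.8) × √24.4 = 0.0023 × 10.9752 × 41.60 × 4.9396 = 5.1871 mm/d
ETc = Kc × ET₀ = 1.06 × 5.1871 = 5.4983 mm/d
Over 30 days: 5.4983 × 30 = 164.949 mm

165 mm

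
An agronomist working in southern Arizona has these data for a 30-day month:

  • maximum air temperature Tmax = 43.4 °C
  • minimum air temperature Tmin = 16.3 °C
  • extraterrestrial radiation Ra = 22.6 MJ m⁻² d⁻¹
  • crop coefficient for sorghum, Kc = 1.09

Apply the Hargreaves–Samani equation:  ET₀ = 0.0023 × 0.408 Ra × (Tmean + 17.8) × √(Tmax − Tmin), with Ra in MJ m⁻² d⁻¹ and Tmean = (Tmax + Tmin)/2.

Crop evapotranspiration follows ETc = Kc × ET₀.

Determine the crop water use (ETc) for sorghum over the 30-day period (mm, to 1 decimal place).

172.0 mm

Tmean = (43.4 + 16.3)/2 = 29.85 °C
0.408 Ra = 0.408 × 22.6 = 9.2208 mm/d equivalent
ET₀ = 0.0023 × 9.2208 × (29.85 + 17.8) × √27.1 = 0.0023 × 9.2208 × 47.65 × 5.2058 = 5.2607 mm/d
ETc = Kc × ET₀ = 1.09 × 5.2607 = 5.7342 mm/d
Over 30 days: 5.7342 × 30 = 172.026 mm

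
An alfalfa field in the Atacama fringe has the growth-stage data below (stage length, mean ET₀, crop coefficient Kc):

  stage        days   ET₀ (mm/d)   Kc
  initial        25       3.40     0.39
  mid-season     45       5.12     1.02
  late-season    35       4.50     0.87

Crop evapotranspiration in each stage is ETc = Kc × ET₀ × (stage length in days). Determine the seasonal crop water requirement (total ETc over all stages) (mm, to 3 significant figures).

405 mm

initial: 0.39 × 3.40 × 25 = 33.15 mm
mid-season: 1.02 × 5.12 × 45 = 235.01 mm
late-season: 0.87 × 4.50 × 35 = 137.03 mm
Seasonal total = 405.19 mm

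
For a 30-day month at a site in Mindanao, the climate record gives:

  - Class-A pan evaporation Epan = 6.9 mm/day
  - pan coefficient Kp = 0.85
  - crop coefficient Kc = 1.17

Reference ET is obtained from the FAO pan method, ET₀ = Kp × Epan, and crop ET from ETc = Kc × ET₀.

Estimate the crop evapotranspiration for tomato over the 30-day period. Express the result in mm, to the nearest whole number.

206 mm

ET₀ = 0.85 × 6.9 = 5.8650 mm/d
ETc = Kc × ET₀ = 1.17 × 5.8650 = 6.8621 mm/d
Over 30 days: 6.8621 × 30 = 205.863 mm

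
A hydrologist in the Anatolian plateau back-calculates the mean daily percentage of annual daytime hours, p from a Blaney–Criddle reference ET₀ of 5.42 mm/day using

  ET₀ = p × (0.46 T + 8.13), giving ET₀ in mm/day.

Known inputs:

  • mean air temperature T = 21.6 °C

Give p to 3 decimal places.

p = ET₀ / (0.46 T + 8.13) = 5.42 / (0.46 × 21.6 + 8.13) = 5.42 / 18.066 = 0.3000

0.300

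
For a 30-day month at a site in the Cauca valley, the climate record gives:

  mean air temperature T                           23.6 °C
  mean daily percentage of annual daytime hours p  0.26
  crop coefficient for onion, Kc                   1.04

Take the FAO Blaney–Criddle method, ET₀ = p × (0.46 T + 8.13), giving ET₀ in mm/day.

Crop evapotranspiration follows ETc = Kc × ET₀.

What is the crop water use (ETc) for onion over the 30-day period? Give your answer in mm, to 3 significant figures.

154 mm

ET₀ = 0.26 × (0.46 × 23.6 + 8.13) = 0.26 × 18.986 = 4.9364 mm/d
ETc = Kc × ET₀ = 1.04 × 4.9364 = 5.1339 mm/d
Over 30 days: 5.1339 × 30 = 154.017 mm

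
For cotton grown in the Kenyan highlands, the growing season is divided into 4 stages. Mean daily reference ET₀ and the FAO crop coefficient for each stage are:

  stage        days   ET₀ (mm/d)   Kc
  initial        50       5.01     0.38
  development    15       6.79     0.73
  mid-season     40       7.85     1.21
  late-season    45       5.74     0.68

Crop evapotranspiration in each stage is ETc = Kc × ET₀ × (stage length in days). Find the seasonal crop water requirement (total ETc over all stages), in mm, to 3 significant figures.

initial: 0.38 × 5.01 × 50 = 95.19 mm
development: 0.73 × 6.79 × 15 = 74.35 mm
mid-season: 1.21 × 7.85 × 40 = 379.94 mm
late-season: 0.68 × 5.74 × 45 = 175.64 mm
Seasonal total = 725.12 mm

725 mm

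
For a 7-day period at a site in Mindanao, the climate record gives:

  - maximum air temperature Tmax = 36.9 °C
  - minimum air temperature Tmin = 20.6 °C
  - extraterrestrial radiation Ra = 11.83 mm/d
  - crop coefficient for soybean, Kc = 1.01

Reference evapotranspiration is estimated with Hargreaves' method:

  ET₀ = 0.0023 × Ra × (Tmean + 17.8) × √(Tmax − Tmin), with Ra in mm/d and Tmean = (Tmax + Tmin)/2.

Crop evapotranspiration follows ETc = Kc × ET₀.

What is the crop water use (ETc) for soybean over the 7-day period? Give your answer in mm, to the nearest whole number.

36 mm

Tmean = (36.9 + 20.6)/2 = 28.75 °C
ET₀ = 0.0023 × 11.83 × (28.75 + 17.8) × √16.3 = 0.0023 × 11.83 × 46.55 × 4.0373 = 5.1136 mm/d
ETc = Kc × ET₀ = 1.01 × 5.1136 = 5.1647 mm/d
Over 7 days: 5.1647 × 7 = 36.153 mm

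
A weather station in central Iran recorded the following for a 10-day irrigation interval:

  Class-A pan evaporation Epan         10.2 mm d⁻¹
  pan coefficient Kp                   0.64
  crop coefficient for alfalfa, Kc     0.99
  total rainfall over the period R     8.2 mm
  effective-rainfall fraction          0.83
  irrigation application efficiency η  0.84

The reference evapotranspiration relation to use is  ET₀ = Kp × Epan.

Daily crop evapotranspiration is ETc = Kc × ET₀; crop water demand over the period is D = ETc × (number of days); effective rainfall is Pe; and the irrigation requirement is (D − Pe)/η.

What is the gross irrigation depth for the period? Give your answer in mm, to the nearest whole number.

ET₀ = 0.64 × 10.2 = 6.5280 mm/d
ETc = Kc × ET₀ = 0.99 × 6.5280 = 6.4627 mm/d
Crop demand D = ETc × 10 d = 6.4627 × 10 = 64.627 mm
Pe = 0.83 × 8.2 = 6.806 mm
D − Pe = 64.627 − 6.806 = 57.821 mm
Gross irrigation = 57.821 / 0.84 = 68.835 mm

69 mm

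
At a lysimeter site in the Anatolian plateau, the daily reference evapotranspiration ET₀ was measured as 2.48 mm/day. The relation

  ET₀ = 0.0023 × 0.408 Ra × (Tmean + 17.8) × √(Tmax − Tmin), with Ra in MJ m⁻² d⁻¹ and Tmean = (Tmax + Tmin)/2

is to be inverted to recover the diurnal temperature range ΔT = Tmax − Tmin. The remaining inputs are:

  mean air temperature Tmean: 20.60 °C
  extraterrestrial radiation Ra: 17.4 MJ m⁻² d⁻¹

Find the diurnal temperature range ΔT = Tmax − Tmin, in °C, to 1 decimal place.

15.6 °C

√ΔT = ET₀ / [0.0023 × 0.408 × Ra × (Tmean+17.8)] = 2.48 / (0.0023 × 7.0992 × 38.40) = 3.9553
ΔT = 3.9553² = 15.644 °C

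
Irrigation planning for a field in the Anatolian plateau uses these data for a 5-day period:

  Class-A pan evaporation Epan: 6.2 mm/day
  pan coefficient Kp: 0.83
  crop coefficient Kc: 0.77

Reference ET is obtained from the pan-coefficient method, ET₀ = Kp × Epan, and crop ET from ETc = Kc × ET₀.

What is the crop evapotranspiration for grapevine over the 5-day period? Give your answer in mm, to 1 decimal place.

ET₀ = 0.83 × 6.2 = 5.1460 mm/d
ETc = Kc × ET₀ = 0.77 × 5.1460 = 3.9624 mm/d
Over 5 days: 3.9624 × 5 = 19.812 mm

19.8 mm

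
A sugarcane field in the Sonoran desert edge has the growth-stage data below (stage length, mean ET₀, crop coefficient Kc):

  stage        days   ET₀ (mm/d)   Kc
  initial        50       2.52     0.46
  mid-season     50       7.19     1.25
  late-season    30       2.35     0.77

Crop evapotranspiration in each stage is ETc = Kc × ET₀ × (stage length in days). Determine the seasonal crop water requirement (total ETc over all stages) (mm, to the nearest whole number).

initial: 0.46 × 2.52 × 50 = 57.96 mm
mid-season: 1.25 × 7.19 × 50 = 449.38 mm
late-season: 0.77 × 2.35 × 30 = 54.29 mm
Seasonal total = 561.63 mm

562 mm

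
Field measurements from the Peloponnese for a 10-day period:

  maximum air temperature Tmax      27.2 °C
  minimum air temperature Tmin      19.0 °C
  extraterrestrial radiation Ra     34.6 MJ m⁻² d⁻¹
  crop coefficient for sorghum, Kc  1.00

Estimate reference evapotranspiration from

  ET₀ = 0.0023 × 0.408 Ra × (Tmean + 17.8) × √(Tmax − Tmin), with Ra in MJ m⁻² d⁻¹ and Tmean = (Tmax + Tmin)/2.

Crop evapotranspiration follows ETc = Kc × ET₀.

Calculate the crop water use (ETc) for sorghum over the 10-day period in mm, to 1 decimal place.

Tmean = (27.2 + 19.0)/2 = 23.10 °C
0.408 Ra = 0.408 × 34.6 = 14.1168 mm/d equivalent
ET₀ = 0.0023 × 14.1168 × (23.10 + 17.8) × √8.2 = 0.0023 × 14.1168 × 40.90 × 2.8636 = 3.8028 mm/d
ETc = Kc × ET₀ = 1.00 × 3.8028 = 3.8028 mm/d
Over 10 days: 3.8028 × 10 = 38.028 mm

38.0 mm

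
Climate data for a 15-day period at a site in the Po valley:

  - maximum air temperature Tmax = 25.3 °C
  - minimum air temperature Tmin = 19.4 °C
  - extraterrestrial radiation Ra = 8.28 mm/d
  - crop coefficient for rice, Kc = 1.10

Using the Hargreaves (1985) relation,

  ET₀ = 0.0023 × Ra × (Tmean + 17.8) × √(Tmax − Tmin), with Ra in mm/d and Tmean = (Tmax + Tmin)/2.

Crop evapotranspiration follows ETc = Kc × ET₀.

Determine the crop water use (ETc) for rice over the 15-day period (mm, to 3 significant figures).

30.6 mm

Tmean = (25.3 + 19.4)/2 = 22.35 °C
ET₀ = 0.0023 × 8.28 × (22.35 + 17.8) × √5.9 = 0.0023 × 8.28 × 40.15 × 2.4290 = 1.8573 mm/d
ETc = Kc × ET₀ = 1.10 × 1.8573 = 2.0430 mm/d
Over 15 days: 2.0430 × 15 = 30.645 mm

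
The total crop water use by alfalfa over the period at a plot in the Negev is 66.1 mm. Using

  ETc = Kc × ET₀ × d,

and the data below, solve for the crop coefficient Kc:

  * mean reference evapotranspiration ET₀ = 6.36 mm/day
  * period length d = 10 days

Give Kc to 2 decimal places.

ETc = Kc × ET₀ × d  ⇒  Kc = ETc / (ET₀ × d)
Kc = 66.1 / (6.36 × 10) = 66.1 / 63.60 = 1.0393

1.04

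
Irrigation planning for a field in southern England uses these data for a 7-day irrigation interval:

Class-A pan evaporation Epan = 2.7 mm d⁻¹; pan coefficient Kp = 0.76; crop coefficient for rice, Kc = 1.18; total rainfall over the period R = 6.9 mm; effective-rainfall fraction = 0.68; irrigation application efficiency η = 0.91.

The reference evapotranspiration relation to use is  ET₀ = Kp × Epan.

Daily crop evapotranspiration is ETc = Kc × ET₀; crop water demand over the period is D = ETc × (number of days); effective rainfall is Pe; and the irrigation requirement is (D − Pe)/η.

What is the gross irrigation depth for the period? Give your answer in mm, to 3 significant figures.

ET₀ = 0.76 × 2.7 = 2.0520 mm/d
ETc = Kc × ET₀ = 1.18 × 2.0520 = 2.4214 mm/d
Crop demand D = ETc × 7 d = 2.4214 × 7 = 16.950 mm
Pe = 0.68 × 6.9 = 4.692 mm
D − Pe = 16.950 − 4.692 = 12.258 mm
Gross irrigation = 12.258 / 0.91 = 13.470 mm

13.5 mm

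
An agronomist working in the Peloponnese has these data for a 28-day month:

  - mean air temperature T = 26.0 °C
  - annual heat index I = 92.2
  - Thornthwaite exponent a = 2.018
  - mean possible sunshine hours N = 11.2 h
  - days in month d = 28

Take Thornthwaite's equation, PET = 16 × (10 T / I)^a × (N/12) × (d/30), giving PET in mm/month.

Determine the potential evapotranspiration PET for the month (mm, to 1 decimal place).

10T/I = 10 × 26.0 / 92.2 = 2.8200
(10T/I)^a = 2.8200^2.018 = 8.1022
Uncorrected PET = 16 × 8.1022 = 129.635 mm
Correction = (N/12)(d/30) = (11.2/12)(28/30) = 0.8711
PET = 129.635 × 0.8711 = 112.925 mm/month

112.9 mm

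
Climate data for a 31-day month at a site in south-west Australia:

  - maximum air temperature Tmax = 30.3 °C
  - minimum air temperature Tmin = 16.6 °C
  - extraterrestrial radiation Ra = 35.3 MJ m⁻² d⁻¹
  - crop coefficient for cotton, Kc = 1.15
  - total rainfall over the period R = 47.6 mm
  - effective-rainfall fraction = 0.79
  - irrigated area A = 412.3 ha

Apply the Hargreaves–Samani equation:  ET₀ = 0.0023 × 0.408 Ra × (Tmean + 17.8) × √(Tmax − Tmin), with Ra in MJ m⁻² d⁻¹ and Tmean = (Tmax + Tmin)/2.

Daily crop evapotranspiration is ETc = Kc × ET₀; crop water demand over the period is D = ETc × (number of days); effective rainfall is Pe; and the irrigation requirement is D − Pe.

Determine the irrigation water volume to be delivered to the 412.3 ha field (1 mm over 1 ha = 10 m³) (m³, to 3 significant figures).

Tmean = (30.3 + 16.6)/2 = 23.45 °C
0.408 Ra = 0.408 × 35.3 = 14.4024 mm/d equivalent
ET₀ = 0.0023 × 14.4024 × (23.45 + 17.8) × √13.7 = 0.0023 × 14.4024 × 41.25 × 3.7014 = 5.0577 mm/d
ETc = Kc × ET₀ = 1.15 × 5.0577 = 5.8164 mm/d
Crop demand D = ETc × 31 d = 5.8164 × 31 = 180.308 mm
Pe = 0.79 × 47.6 = 37.604 mm
D − Pe = 180.308 − 37.604 = 142.704 mm
Volume = 142.704 mm × 412.3 ha × 10 = 588368.6 m³

588000 m³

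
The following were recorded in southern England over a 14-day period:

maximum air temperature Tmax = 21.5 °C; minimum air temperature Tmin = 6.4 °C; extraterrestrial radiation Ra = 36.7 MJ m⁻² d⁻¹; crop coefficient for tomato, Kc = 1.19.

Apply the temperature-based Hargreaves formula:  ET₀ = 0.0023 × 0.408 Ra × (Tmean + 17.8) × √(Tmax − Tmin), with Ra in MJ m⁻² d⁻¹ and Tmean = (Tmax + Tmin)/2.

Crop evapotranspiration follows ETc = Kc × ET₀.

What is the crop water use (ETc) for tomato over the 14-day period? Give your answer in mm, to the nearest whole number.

Tmean = (21.5 + 6.4)/2 = 13.95 °C
0.408 Ra = 0.408 × 36.7 = 14.9736 mm/d equivalent
ET₀ = 0.0023 × 14.9736 × (13.95 + 17.8) × √15.1 = 0.0023 × 14.9736 × 31.75 × 3.8859 = 4.2490 mm/d
ETc = Kc × ET₀ = 1.19 × 4.2490 = 5.0563 mm/d
Over 14 days: 5.0563 × 14 = 70.788 mm

71 mm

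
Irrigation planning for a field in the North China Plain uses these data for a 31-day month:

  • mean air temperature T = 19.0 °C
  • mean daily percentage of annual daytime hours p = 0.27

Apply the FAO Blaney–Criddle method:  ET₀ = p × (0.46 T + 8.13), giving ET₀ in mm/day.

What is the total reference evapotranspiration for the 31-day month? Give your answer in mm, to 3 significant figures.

141 mm

ET₀ = 0.27 × (0.46 × 19.0 + 8.13) = 0.27 × 16.870 = 4.5549 mm/d
Monthly total = 4.5549 × 31 = 141.202 mm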